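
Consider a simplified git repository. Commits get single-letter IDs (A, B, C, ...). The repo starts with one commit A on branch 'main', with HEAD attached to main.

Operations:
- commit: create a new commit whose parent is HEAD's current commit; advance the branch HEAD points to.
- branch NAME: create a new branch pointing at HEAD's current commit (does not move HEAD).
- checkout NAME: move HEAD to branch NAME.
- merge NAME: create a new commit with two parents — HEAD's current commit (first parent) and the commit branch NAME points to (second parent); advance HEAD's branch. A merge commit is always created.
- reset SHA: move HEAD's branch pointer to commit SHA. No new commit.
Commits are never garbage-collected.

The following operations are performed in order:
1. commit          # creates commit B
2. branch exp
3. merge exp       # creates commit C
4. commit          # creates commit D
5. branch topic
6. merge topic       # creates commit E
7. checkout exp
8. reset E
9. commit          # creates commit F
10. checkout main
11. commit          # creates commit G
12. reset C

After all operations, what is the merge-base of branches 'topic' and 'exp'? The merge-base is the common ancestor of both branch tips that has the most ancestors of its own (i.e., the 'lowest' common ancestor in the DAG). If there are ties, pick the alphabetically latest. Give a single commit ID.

Answer: D

Derivation:
After op 1 (commit): HEAD=main@B [main=B]
After op 2 (branch): HEAD=main@B [exp=B main=B]
After op 3 (merge): HEAD=main@C [exp=B main=C]
After op 4 (commit): HEAD=main@D [exp=B main=D]
After op 5 (branch): HEAD=main@D [exp=B main=D topic=D]
After op 6 (merge): HEAD=main@E [exp=B main=E topic=D]
After op 7 (checkout): HEAD=exp@B [exp=B main=E topic=D]
After op 8 (reset): HEAD=exp@E [exp=E main=E topic=D]
After op 9 (commit): HEAD=exp@F [exp=F main=E topic=D]
After op 10 (checkout): HEAD=main@E [exp=F main=E topic=D]
After op 11 (commit): HEAD=main@G [exp=F main=G topic=D]
After op 12 (reset): HEAD=main@C [exp=F main=C topic=D]
ancestors(topic=D): ['A', 'B', 'C', 'D']
ancestors(exp=F): ['A', 'B', 'C', 'D', 'E', 'F']
common: ['A', 'B', 'C', 'D']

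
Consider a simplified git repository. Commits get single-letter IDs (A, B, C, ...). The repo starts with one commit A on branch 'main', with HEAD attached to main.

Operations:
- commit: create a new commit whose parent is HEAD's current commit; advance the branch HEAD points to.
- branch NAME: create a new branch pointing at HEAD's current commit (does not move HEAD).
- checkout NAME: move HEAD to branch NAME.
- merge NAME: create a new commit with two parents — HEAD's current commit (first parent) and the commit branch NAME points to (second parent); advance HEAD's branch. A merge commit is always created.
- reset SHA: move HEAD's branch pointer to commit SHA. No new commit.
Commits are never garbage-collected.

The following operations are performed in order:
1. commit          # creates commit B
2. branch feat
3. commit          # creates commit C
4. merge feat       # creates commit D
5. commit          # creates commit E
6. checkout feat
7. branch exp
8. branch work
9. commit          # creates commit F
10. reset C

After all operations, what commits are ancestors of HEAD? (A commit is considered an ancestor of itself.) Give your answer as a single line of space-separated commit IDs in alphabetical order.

Answer: A B C

Derivation:
After op 1 (commit): HEAD=main@B [main=B]
After op 2 (branch): HEAD=main@B [feat=B main=B]
After op 3 (commit): HEAD=main@C [feat=B main=C]
After op 4 (merge): HEAD=main@D [feat=B main=D]
After op 5 (commit): HEAD=main@E [feat=B main=E]
After op 6 (checkout): HEAD=feat@B [feat=B main=E]
After op 7 (branch): HEAD=feat@B [exp=B feat=B main=E]
After op 8 (branch): HEAD=feat@B [exp=B feat=B main=E work=B]
After op 9 (commit): HEAD=feat@F [exp=B feat=F main=E work=B]
After op 10 (reset): HEAD=feat@C [exp=B feat=C main=E work=B]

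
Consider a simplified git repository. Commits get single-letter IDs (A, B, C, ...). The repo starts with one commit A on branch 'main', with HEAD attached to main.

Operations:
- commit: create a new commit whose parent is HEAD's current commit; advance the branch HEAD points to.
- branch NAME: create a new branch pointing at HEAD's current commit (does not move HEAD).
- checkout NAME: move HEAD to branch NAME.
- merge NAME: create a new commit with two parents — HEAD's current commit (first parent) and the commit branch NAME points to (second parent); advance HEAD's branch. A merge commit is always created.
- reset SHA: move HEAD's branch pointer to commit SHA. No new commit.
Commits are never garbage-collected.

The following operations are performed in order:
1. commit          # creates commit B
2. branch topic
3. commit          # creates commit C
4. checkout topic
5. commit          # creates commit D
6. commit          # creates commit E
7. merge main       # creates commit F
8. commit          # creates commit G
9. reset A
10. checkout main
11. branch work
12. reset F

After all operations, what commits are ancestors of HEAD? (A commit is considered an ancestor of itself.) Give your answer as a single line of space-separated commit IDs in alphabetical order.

After op 1 (commit): HEAD=main@B [main=B]
After op 2 (branch): HEAD=main@B [main=B topic=B]
After op 3 (commit): HEAD=main@C [main=C topic=B]
After op 4 (checkout): HEAD=topic@B [main=C topic=B]
After op 5 (commit): HEAD=topic@D [main=C topic=D]
After op 6 (commit): HEAD=topic@E [main=C topic=E]
After op 7 (merge): HEAD=topic@F [main=C topic=F]
After op 8 (commit): HEAD=topic@G [main=C topic=G]
After op 9 (reset): HEAD=topic@A [main=C topic=A]
After op 10 (checkout): HEAD=main@C [main=C topic=A]
After op 11 (branch): HEAD=main@C [main=C topic=A work=C]
After op 12 (reset): HEAD=main@F [main=F topic=A work=C]

Answer: A B C D E F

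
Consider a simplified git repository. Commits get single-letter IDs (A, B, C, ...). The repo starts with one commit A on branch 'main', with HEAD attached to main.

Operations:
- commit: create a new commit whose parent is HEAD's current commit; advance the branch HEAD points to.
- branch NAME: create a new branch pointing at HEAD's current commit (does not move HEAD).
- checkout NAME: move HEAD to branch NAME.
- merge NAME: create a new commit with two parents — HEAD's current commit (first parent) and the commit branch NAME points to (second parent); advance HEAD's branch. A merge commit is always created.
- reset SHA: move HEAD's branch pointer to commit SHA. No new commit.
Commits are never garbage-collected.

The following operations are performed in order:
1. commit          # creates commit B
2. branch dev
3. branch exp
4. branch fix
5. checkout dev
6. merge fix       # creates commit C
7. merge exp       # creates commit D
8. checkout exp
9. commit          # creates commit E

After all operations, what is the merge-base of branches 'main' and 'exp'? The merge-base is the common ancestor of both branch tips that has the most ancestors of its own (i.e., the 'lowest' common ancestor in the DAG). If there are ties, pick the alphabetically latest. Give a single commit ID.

Answer: B

Derivation:
After op 1 (commit): HEAD=main@B [main=B]
After op 2 (branch): HEAD=main@B [dev=B main=B]
After op 3 (branch): HEAD=main@B [dev=B exp=B main=B]
After op 4 (branch): HEAD=main@B [dev=B exp=B fix=B main=B]
After op 5 (checkout): HEAD=dev@B [dev=B exp=B fix=B main=B]
After op 6 (merge): HEAD=dev@C [dev=C exp=B fix=B main=B]
After op 7 (merge): HEAD=dev@D [dev=D exp=B fix=B main=B]
After op 8 (checkout): HEAD=exp@B [dev=D exp=B fix=B main=B]
After op 9 (commit): HEAD=exp@E [dev=D exp=E fix=B main=B]
ancestors(main=B): ['A', 'B']
ancestors(exp=E): ['A', 'B', 'E']
common: ['A', 'B']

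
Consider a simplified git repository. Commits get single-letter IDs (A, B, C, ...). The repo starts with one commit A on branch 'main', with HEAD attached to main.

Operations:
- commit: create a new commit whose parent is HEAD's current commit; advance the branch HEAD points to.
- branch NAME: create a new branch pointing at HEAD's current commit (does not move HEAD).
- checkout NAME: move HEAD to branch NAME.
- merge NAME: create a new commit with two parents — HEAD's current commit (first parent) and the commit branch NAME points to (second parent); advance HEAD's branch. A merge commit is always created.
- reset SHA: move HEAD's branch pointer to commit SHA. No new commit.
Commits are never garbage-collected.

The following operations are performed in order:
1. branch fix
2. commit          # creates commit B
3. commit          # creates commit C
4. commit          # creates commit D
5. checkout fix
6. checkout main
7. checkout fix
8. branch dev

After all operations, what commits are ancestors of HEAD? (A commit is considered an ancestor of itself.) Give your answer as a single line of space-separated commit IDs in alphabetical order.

After op 1 (branch): HEAD=main@A [fix=A main=A]
After op 2 (commit): HEAD=main@B [fix=A main=B]
After op 3 (commit): HEAD=main@C [fix=A main=C]
After op 4 (commit): HEAD=main@D [fix=A main=D]
After op 5 (checkout): HEAD=fix@A [fix=A main=D]
After op 6 (checkout): HEAD=main@D [fix=A main=D]
After op 7 (checkout): HEAD=fix@A [fix=A main=D]
After op 8 (branch): HEAD=fix@A [dev=A fix=A main=D]

Answer: A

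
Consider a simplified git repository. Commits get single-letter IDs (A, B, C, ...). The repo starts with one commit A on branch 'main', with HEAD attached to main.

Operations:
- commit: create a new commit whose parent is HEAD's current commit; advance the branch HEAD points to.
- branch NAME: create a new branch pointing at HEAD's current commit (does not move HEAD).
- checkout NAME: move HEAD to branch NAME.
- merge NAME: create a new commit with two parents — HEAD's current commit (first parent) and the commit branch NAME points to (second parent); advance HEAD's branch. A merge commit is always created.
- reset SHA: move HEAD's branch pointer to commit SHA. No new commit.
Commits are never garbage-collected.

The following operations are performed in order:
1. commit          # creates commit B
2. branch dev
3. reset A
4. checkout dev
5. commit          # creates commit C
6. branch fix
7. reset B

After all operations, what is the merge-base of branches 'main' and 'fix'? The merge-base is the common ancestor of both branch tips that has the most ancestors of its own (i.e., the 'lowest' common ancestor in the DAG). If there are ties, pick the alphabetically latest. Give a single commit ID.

After op 1 (commit): HEAD=main@B [main=B]
After op 2 (branch): HEAD=main@B [dev=B main=B]
After op 3 (reset): HEAD=main@A [dev=B main=A]
After op 4 (checkout): HEAD=dev@B [dev=B main=A]
After op 5 (commit): HEAD=dev@C [dev=C main=A]
After op 6 (branch): HEAD=dev@C [dev=C fix=C main=A]
After op 7 (reset): HEAD=dev@B [dev=B fix=C main=A]
ancestors(main=A): ['A']
ancestors(fix=C): ['A', 'B', 'C']
common: ['A']

Answer: A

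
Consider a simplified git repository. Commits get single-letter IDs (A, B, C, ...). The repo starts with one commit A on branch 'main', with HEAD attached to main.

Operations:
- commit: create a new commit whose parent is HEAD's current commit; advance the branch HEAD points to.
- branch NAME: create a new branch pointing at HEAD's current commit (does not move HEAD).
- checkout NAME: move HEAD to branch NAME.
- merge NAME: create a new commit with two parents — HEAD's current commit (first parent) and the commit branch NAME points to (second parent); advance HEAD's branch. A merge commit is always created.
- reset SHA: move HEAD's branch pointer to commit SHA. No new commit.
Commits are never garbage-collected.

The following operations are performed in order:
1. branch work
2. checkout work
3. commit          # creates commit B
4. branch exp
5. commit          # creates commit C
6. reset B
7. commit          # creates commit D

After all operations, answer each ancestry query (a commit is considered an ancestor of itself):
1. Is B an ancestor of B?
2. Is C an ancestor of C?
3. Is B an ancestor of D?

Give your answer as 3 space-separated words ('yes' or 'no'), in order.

After op 1 (branch): HEAD=main@A [main=A work=A]
After op 2 (checkout): HEAD=work@A [main=A work=A]
After op 3 (commit): HEAD=work@B [main=A work=B]
After op 4 (branch): HEAD=work@B [exp=B main=A work=B]
After op 5 (commit): HEAD=work@C [exp=B main=A work=C]
After op 6 (reset): HEAD=work@B [exp=B main=A work=B]
After op 7 (commit): HEAD=work@D [exp=B main=A work=D]
ancestors(B) = {A,B}; B in? yes
ancestors(C) = {A,B,C}; C in? yes
ancestors(D) = {A,B,D}; B in? yes

Answer: yes yes yes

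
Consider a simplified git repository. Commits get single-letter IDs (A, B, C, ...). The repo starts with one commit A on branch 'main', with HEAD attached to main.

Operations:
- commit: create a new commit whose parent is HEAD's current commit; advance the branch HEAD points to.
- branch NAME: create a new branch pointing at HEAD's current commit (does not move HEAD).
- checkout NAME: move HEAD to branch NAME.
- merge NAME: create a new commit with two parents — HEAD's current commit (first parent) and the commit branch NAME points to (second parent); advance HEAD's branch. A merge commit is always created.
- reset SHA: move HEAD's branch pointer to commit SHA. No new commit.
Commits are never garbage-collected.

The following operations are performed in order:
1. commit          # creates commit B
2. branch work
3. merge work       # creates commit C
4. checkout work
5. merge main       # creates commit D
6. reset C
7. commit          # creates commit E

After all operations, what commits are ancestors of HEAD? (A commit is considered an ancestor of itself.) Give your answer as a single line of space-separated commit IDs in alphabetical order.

After op 1 (commit): HEAD=main@B [main=B]
After op 2 (branch): HEAD=main@B [main=B work=B]
After op 3 (merge): HEAD=main@C [main=C work=B]
After op 4 (checkout): HEAD=work@B [main=C work=B]
After op 5 (merge): HEAD=work@D [main=C work=D]
After op 6 (reset): HEAD=work@C [main=C work=C]
After op 7 (commit): HEAD=work@E [main=C work=E]

Answer: A B C E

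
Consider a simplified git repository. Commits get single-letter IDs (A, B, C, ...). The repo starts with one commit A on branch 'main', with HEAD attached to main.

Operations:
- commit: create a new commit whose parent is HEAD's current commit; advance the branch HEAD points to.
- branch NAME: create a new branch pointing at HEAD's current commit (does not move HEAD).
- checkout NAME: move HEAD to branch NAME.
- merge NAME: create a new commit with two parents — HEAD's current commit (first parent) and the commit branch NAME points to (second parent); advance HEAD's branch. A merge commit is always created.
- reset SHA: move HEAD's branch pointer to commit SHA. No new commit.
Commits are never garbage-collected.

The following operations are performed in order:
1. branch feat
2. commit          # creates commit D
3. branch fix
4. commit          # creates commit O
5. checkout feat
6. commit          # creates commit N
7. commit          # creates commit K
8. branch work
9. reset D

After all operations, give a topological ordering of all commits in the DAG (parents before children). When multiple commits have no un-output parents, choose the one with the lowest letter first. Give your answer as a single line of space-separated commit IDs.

After op 1 (branch): HEAD=main@A [feat=A main=A]
After op 2 (commit): HEAD=main@D [feat=A main=D]
After op 3 (branch): HEAD=main@D [feat=A fix=D main=D]
After op 4 (commit): HEAD=main@O [feat=A fix=D main=O]
After op 5 (checkout): HEAD=feat@A [feat=A fix=D main=O]
After op 6 (commit): HEAD=feat@N [feat=N fix=D main=O]
After op 7 (commit): HEAD=feat@K [feat=K fix=D main=O]
After op 8 (branch): HEAD=feat@K [feat=K fix=D main=O work=K]
After op 9 (reset): HEAD=feat@D [feat=D fix=D main=O work=K]
commit A: parents=[]
commit D: parents=['A']
commit K: parents=['N']
commit N: parents=['A']
commit O: parents=['D']

Answer: A D N K O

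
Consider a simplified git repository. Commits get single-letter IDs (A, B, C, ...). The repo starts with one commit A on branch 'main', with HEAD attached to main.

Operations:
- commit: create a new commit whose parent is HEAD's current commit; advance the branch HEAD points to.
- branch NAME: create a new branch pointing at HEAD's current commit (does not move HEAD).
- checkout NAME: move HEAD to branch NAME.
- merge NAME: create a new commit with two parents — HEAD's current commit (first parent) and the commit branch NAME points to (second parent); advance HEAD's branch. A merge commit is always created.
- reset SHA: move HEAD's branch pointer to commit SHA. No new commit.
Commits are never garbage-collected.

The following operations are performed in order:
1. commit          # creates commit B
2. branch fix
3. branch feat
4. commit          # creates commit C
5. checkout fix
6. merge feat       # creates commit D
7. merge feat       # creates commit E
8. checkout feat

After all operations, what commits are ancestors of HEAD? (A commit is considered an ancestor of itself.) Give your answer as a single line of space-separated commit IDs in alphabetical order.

Answer: A B

Derivation:
After op 1 (commit): HEAD=main@B [main=B]
After op 2 (branch): HEAD=main@B [fix=B main=B]
After op 3 (branch): HEAD=main@B [feat=B fix=B main=B]
After op 4 (commit): HEAD=main@C [feat=B fix=B main=C]
After op 5 (checkout): HEAD=fix@B [feat=B fix=B main=C]
After op 6 (merge): HEAD=fix@D [feat=B fix=D main=C]
After op 7 (merge): HEAD=fix@E [feat=B fix=E main=C]
After op 8 (checkout): HEAD=feat@B [feat=B fix=E main=C]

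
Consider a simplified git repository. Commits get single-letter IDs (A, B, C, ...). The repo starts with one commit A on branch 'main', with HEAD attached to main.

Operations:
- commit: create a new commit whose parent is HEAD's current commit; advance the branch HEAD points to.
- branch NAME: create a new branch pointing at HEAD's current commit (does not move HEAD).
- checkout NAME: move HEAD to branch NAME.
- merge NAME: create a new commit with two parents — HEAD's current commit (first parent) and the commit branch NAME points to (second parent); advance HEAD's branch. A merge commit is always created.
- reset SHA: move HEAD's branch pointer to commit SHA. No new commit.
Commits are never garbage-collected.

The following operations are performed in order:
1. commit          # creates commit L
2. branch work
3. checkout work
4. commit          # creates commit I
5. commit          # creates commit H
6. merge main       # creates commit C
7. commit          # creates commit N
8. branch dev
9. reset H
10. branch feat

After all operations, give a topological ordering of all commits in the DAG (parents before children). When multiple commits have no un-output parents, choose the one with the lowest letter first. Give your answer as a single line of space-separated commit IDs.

After op 1 (commit): HEAD=main@L [main=L]
After op 2 (branch): HEAD=main@L [main=L work=L]
After op 3 (checkout): HEAD=work@L [main=L work=L]
After op 4 (commit): HEAD=work@I [main=L work=I]
After op 5 (commit): HEAD=work@H [main=L work=H]
After op 6 (merge): HEAD=work@C [main=L work=C]
After op 7 (commit): HEAD=work@N [main=L work=N]
After op 8 (branch): HEAD=work@N [dev=N main=L work=N]
After op 9 (reset): HEAD=work@H [dev=N main=L work=H]
After op 10 (branch): HEAD=work@H [dev=N feat=H main=L work=H]
commit A: parents=[]
commit C: parents=['H', 'L']
commit H: parents=['I']
commit I: parents=['L']
commit L: parents=['A']
commit N: parents=['C']

Answer: A L I H C N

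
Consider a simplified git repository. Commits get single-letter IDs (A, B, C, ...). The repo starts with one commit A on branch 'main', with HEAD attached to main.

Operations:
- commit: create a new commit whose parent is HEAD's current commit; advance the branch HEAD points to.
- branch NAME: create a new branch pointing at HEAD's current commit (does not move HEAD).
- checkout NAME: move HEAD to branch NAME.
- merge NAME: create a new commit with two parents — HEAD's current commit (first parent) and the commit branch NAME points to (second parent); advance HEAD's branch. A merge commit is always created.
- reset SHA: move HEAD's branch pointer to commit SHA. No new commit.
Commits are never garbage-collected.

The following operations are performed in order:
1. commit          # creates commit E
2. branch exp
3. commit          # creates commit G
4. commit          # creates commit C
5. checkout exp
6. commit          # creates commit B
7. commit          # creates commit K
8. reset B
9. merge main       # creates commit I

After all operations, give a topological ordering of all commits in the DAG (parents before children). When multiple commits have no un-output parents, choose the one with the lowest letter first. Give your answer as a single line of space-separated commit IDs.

Answer: A E B G C I K

Derivation:
After op 1 (commit): HEAD=main@E [main=E]
After op 2 (branch): HEAD=main@E [exp=E main=E]
After op 3 (commit): HEAD=main@G [exp=E main=G]
After op 4 (commit): HEAD=main@C [exp=E main=C]
After op 5 (checkout): HEAD=exp@E [exp=E main=C]
After op 6 (commit): HEAD=exp@B [exp=B main=C]
After op 7 (commit): HEAD=exp@K [exp=K main=C]
After op 8 (reset): HEAD=exp@B [exp=B main=C]
After op 9 (merge): HEAD=exp@I [exp=I main=C]
commit A: parents=[]
commit B: parents=['E']
commit C: parents=['G']
commit E: parents=['A']
commit G: parents=['E']
commit I: parents=['B', 'C']
commit K: parents=['B']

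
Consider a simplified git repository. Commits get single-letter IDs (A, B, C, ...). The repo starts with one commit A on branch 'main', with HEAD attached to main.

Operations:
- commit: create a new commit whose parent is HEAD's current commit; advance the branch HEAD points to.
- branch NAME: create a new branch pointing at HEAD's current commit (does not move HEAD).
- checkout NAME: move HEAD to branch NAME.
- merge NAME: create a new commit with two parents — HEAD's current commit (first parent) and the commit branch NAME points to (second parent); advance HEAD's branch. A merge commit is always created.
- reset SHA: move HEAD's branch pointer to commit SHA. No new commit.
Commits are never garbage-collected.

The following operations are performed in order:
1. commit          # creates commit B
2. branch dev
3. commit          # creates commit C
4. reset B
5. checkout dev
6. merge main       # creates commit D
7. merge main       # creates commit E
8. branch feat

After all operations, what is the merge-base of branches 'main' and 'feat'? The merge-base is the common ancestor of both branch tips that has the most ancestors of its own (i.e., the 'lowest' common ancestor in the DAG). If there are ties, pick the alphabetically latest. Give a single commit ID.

Answer: B

Derivation:
After op 1 (commit): HEAD=main@B [main=B]
After op 2 (branch): HEAD=main@B [dev=B main=B]
After op 3 (commit): HEAD=main@C [dev=B main=C]
After op 4 (reset): HEAD=main@B [dev=B main=B]
After op 5 (checkout): HEAD=dev@B [dev=B main=B]
After op 6 (merge): HEAD=dev@D [dev=D main=B]
After op 7 (merge): HEAD=dev@E [dev=E main=B]
After op 8 (branch): HEAD=dev@E [dev=E feat=E main=B]
ancestors(main=B): ['A', 'B']
ancestors(feat=E): ['A', 'B', 'D', 'E']
common: ['A', 'B']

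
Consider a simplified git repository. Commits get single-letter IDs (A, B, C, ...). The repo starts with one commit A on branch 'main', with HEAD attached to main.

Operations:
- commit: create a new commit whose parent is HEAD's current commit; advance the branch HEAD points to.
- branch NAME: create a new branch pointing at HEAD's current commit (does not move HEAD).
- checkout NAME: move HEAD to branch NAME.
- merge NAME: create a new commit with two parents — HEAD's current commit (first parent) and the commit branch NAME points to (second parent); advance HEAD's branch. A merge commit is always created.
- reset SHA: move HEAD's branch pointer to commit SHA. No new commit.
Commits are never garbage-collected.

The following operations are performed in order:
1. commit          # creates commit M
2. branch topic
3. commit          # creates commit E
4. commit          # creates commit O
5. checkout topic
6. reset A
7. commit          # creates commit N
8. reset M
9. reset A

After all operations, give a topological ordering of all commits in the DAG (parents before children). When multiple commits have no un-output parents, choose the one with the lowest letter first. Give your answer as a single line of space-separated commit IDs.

After op 1 (commit): HEAD=main@M [main=M]
After op 2 (branch): HEAD=main@M [main=M topic=M]
After op 3 (commit): HEAD=main@E [main=E topic=M]
After op 4 (commit): HEAD=main@O [main=O topic=M]
After op 5 (checkout): HEAD=topic@M [main=O topic=M]
After op 6 (reset): HEAD=topic@A [main=O topic=A]
After op 7 (commit): HEAD=topic@N [main=O topic=N]
After op 8 (reset): HEAD=topic@M [main=O topic=M]
After op 9 (reset): HEAD=topic@A [main=O topic=A]
commit A: parents=[]
commit E: parents=['M']
commit M: parents=['A']
commit N: parents=['A']
commit O: parents=['E']

Answer: A M E N O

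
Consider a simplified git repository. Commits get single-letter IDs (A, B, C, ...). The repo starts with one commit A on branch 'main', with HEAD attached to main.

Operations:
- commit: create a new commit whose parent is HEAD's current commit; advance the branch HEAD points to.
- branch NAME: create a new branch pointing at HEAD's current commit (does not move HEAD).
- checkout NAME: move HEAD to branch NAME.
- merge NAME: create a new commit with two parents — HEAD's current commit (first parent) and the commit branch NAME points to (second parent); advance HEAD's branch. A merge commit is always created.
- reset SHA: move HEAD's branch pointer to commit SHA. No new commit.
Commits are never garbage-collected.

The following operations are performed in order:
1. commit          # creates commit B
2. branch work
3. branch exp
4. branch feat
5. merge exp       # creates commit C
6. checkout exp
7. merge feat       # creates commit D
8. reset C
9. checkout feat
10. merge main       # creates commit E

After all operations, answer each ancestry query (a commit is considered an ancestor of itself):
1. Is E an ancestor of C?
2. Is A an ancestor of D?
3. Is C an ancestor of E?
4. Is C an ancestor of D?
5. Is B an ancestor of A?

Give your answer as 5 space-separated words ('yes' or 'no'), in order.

After op 1 (commit): HEAD=main@B [main=B]
After op 2 (branch): HEAD=main@B [main=B work=B]
After op 3 (branch): HEAD=main@B [exp=B main=B work=B]
After op 4 (branch): HEAD=main@B [exp=B feat=B main=B work=B]
After op 5 (merge): HEAD=main@C [exp=B feat=B main=C work=B]
After op 6 (checkout): HEAD=exp@B [exp=B feat=B main=C work=B]
After op 7 (merge): HEAD=exp@D [exp=D feat=B main=C work=B]
After op 8 (reset): HEAD=exp@C [exp=C feat=B main=C work=B]
After op 9 (checkout): HEAD=feat@B [exp=C feat=B main=C work=B]
After op 10 (merge): HEAD=feat@E [exp=C feat=E main=C work=B]
ancestors(C) = {A,B,C}; E in? no
ancestors(D) = {A,B,D}; A in? yes
ancestors(E) = {A,B,C,E}; C in? yes
ancestors(D) = {A,B,D}; C in? no
ancestors(A) = {A}; B in? no

Answer: no yes yes no no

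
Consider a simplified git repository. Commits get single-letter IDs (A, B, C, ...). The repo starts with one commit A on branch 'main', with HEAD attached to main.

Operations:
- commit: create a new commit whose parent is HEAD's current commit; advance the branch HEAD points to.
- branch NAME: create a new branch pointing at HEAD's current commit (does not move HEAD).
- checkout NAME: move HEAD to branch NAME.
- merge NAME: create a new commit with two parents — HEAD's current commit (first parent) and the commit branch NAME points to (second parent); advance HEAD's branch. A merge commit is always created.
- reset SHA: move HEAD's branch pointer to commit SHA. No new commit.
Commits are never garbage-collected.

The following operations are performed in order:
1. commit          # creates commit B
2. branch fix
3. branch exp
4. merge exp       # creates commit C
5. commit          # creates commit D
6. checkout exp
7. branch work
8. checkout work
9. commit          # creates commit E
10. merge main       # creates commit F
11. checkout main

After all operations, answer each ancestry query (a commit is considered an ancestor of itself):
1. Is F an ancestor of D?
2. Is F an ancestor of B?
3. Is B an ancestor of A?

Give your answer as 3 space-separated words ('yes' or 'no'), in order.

After op 1 (commit): HEAD=main@B [main=B]
After op 2 (branch): HEAD=main@B [fix=B main=B]
After op 3 (branch): HEAD=main@B [exp=B fix=B main=B]
After op 4 (merge): HEAD=main@C [exp=B fix=B main=C]
After op 5 (commit): HEAD=main@D [exp=B fix=B main=D]
After op 6 (checkout): HEAD=exp@B [exp=B fix=B main=D]
After op 7 (branch): HEAD=exp@B [exp=B fix=B main=D work=B]
After op 8 (checkout): HEAD=work@B [exp=B fix=B main=D work=B]
After op 9 (commit): HEAD=work@E [exp=B fix=B main=D work=E]
After op 10 (merge): HEAD=work@F [exp=B fix=B main=D work=F]
After op 11 (checkout): HEAD=main@D [exp=B fix=B main=D work=F]
ancestors(D) = {A,B,C,D}; F in? no
ancestors(B) = {A,B}; F in? no
ancestors(A) = {A}; B in? no

Answer: no no no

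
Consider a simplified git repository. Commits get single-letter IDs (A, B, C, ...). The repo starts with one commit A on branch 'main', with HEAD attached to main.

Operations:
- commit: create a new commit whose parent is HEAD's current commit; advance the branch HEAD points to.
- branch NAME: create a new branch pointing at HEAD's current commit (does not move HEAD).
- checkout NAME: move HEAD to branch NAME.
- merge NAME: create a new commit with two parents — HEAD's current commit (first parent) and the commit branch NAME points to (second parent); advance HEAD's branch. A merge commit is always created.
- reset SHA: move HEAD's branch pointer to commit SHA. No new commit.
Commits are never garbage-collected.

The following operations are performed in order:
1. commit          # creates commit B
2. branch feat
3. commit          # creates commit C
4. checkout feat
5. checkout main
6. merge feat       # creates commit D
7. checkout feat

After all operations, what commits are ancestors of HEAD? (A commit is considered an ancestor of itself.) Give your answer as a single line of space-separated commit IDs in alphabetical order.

After op 1 (commit): HEAD=main@B [main=B]
After op 2 (branch): HEAD=main@B [feat=B main=B]
After op 3 (commit): HEAD=main@C [feat=B main=C]
After op 4 (checkout): HEAD=feat@B [feat=B main=C]
After op 5 (checkout): HEAD=main@C [feat=B main=C]
After op 6 (merge): HEAD=main@D [feat=B main=D]
After op 7 (checkout): HEAD=feat@B [feat=B main=D]

Answer: A B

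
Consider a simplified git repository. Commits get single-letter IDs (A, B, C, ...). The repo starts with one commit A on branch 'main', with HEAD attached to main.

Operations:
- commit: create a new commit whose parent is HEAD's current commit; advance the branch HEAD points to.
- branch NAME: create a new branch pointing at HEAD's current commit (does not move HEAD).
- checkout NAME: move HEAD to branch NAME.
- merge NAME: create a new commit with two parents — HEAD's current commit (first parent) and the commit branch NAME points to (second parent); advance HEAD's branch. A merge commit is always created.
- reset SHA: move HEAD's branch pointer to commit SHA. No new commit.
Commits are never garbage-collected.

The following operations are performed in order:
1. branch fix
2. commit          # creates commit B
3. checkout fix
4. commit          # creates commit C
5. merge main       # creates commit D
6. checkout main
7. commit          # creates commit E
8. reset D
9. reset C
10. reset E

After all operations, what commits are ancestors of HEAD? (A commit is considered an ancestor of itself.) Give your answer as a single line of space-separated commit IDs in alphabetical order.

After op 1 (branch): HEAD=main@A [fix=A main=A]
After op 2 (commit): HEAD=main@B [fix=A main=B]
After op 3 (checkout): HEAD=fix@A [fix=A main=B]
After op 4 (commit): HEAD=fix@C [fix=C main=B]
After op 5 (merge): HEAD=fix@D [fix=D main=B]
After op 6 (checkout): HEAD=main@B [fix=D main=B]
After op 7 (commit): HEAD=main@E [fix=D main=E]
After op 8 (reset): HEAD=main@D [fix=D main=D]
After op 9 (reset): HEAD=main@C [fix=D main=C]
After op 10 (reset): HEAD=main@E [fix=D main=E]

Answer: A B E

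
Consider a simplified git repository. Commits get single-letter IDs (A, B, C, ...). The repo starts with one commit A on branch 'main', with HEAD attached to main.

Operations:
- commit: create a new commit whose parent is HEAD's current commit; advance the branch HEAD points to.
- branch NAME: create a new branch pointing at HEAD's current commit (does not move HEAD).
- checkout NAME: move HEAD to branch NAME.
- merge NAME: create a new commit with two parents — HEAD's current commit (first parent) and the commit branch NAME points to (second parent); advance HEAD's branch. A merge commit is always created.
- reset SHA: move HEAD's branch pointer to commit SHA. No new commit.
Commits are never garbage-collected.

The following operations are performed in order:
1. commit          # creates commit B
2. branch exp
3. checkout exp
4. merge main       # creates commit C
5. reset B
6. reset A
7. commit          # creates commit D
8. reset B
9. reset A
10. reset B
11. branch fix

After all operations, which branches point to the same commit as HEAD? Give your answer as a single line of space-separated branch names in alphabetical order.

After op 1 (commit): HEAD=main@B [main=B]
After op 2 (branch): HEAD=main@B [exp=B main=B]
After op 3 (checkout): HEAD=exp@B [exp=B main=B]
After op 4 (merge): HEAD=exp@C [exp=C main=B]
After op 5 (reset): HEAD=exp@B [exp=B main=B]
After op 6 (reset): HEAD=exp@A [exp=A main=B]
After op 7 (commit): HEAD=exp@D [exp=D main=B]
After op 8 (reset): HEAD=exp@B [exp=B main=B]
After op 9 (reset): HEAD=exp@A [exp=A main=B]
After op 10 (reset): HEAD=exp@B [exp=B main=B]
After op 11 (branch): HEAD=exp@B [exp=B fix=B main=B]

Answer: exp fix main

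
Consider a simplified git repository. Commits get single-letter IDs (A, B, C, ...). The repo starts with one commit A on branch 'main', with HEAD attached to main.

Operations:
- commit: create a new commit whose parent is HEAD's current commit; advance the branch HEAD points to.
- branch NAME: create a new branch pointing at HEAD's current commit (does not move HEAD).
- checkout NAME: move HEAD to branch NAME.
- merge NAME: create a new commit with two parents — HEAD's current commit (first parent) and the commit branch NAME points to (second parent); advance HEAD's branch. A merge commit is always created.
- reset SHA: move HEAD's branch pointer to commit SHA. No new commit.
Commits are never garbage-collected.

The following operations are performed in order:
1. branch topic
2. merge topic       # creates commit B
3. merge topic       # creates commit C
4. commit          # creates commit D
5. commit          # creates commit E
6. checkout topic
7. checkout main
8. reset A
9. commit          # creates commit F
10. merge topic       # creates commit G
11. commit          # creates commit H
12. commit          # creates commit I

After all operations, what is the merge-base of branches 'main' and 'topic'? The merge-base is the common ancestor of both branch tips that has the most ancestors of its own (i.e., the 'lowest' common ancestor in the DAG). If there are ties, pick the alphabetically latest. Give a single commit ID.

Answer: A

Derivation:
After op 1 (branch): HEAD=main@A [main=A topic=A]
After op 2 (merge): HEAD=main@B [main=B topic=A]
After op 3 (merge): HEAD=main@C [main=C topic=A]
After op 4 (commit): HEAD=main@D [main=D topic=A]
After op 5 (commit): HEAD=main@E [main=E topic=A]
After op 6 (checkout): HEAD=topic@A [main=E topic=A]
After op 7 (checkout): HEAD=main@E [main=E topic=A]
After op 8 (reset): HEAD=main@A [main=A topic=A]
After op 9 (commit): HEAD=main@F [main=F topic=A]
After op 10 (merge): HEAD=main@G [main=G topic=A]
After op 11 (commit): HEAD=main@H [main=H topic=A]
After op 12 (commit): HEAD=main@I [main=I topic=A]
ancestors(main=I): ['A', 'F', 'G', 'H', 'I']
ancestors(topic=A): ['A']
common: ['A']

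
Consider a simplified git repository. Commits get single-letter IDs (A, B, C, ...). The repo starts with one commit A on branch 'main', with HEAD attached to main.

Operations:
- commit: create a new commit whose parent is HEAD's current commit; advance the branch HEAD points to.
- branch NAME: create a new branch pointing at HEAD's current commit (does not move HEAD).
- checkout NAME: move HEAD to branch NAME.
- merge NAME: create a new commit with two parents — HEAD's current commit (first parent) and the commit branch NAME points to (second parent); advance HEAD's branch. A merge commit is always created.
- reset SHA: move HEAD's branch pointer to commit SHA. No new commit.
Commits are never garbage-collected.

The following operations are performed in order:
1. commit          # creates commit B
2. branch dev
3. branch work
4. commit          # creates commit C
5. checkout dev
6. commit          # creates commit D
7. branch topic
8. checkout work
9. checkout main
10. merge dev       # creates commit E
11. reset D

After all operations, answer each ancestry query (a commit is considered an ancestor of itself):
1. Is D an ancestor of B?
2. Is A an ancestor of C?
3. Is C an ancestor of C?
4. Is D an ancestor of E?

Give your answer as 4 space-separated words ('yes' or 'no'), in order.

After op 1 (commit): HEAD=main@B [main=B]
After op 2 (branch): HEAD=main@B [dev=B main=B]
After op 3 (branch): HEAD=main@B [dev=B main=B work=B]
After op 4 (commit): HEAD=main@C [dev=B main=C work=B]
After op 5 (checkout): HEAD=dev@B [dev=B main=C work=B]
After op 6 (commit): HEAD=dev@D [dev=D main=C work=B]
After op 7 (branch): HEAD=dev@D [dev=D main=C topic=D work=B]
After op 8 (checkout): HEAD=work@B [dev=D main=C topic=D work=B]
After op 9 (checkout): HEAD=main@C [dev=D main=C topic=D work=B]
After op 10 (merge): HEAD=main@E [dev=D main=E topic=D work=B]
After op 11 (reset): HEAD=main@D [dev=D main=D topic=D work=B]
ancestors(B) = {A,B}; D in? no
ancestors(C) = {A,B,C}; A in? yes
ancestors(C) = {A,B,C}; C in? yes
ancestors(E) = {A,B,C,D,E}; D in? yes

Answer: no yes yes yes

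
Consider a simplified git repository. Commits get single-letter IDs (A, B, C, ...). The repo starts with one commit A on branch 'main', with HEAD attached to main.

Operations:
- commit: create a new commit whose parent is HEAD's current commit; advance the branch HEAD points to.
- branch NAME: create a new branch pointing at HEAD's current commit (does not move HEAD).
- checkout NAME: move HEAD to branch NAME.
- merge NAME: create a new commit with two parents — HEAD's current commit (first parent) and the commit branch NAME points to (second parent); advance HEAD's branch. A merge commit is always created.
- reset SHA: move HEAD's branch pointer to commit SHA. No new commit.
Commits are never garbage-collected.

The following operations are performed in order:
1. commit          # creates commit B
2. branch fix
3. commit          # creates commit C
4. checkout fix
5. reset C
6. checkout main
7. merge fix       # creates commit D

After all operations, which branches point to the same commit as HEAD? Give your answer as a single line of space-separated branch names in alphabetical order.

Answer: main

Derivation:
After op 1 (commit): HEAD=main@B [main=B]
After op 2 (branch): HEAD=main@B [fix=B main=B]
After op 3 (commit): HEAD=main@C [fix=B main=C]
After op 4 (checkout): HEAD=fix@B [fix=B main=C]
After op 5 (reset): HEAD=fix@C [fix=C main=C]
After op 6 (checkout): HEAD=main@C [fix=C main=C]
After op 7 (merge): HEAD=main@D [fix=C main=D]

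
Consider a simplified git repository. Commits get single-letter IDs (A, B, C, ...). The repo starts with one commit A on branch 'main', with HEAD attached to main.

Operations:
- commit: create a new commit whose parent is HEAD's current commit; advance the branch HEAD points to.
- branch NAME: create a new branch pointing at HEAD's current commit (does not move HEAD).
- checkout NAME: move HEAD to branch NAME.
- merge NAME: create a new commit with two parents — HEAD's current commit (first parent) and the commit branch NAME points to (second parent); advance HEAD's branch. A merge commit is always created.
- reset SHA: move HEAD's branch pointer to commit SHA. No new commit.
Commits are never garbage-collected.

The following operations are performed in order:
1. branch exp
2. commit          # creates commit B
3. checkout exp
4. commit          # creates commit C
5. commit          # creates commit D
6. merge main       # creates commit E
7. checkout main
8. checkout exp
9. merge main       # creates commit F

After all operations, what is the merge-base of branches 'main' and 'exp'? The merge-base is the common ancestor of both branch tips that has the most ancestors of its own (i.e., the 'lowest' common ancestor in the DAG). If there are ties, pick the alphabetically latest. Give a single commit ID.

After op 1 (branch): HEAD=main@A [exp=A main=A]
After op 2 (commit): HEAD=main@B [exp=A main=B]
After op 3 (checkout): HEAD=exp@A [exp=A main=B]
After op 4 (commit): HEAD=exp@C [exp=C main=B]
After op 5 (commit): HEAD=exp@D [exp=D main=B]
After op 6 (merge): HEAD=exp@E [exp=E main=B]
After op 7 (checkout): HEAD=main@B [exp=E main=B]
After op 8 (checkout): HEAD=exp@E [exp=E main=B]
After op 9 (merge): HEAD=exp@F [exp=F main=B]
ancestors(main=B): ['A', 'B']
ancestors(exp=F): ['A', 'B', 'C', 'D', 'E', 'F']
common: ['A', 'B']

Answer: B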